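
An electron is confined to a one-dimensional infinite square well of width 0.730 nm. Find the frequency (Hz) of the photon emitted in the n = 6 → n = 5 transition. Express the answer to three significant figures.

E_1 = h²/(8m_eL²) = 1.131×10^-19 J and ΔE = (6² − 5²)E_1 = 1.244×10^-18 J.
f = ΔE/h = 1.244×10^-18/6.626×10^-34 = 1.88×10^15 Hz.

f = 1.88×10^15 Hz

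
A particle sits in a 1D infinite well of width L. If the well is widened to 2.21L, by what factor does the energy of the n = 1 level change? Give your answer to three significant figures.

0.205

E_n ∝ 1/L², so the energy scales by 1/2.21² = 0.205.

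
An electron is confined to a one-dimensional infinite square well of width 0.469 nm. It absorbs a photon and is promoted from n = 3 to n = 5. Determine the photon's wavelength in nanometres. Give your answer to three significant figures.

E_1 = h²/(8m_eL²) = 2.739×10^-19 J, so ΔE = (5² − 3²)E_1 = 4.382×10^-18 J.
λ = hc/ΔE = (6.626×10^-34·2.998×10^8)/4.382×10^-18 = 4.53×10^-8 m = 45.3 nm.

λ = 45.3 nm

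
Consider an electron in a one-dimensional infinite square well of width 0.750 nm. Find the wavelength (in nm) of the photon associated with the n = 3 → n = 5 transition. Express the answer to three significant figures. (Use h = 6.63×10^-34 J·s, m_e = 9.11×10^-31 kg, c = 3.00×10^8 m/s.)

λ = 116 nm

E_1 = h²/(8m_eL²) = 1.072×10^-19 J, so ΔE = (5² − 3²)E_1 = 1.715×10^-18 J.
λ = hc/ΔE = (6.63×10^-34·3.00×10^8)/1.715×10^-18 = 1.16×10^-7 m = 116 nm.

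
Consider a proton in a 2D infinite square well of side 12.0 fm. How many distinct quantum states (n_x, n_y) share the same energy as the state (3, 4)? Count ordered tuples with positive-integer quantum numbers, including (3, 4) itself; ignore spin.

degeneracy = 2

The level has n_x² + n_y² = 25. The ordered positive-integer solutions are (3, 4), (4, 3).
That gives 2 states.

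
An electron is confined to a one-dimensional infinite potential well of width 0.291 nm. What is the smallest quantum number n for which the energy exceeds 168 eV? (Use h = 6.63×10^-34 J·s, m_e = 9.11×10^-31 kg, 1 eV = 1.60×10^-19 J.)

E_1 = h²/(8m_eL²) = 7.123×10^-19 J = 4.452 eV.
Need n² > 168/4.452 = 37.74, i.e. n > 6.143.
The smallest integer satisfying this is n = 7.

n = 7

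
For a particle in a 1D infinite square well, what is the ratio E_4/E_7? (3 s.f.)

E_n ∝ n², so E_4/E_7 = 4²/7² = 16/49 = 0.327.

0.327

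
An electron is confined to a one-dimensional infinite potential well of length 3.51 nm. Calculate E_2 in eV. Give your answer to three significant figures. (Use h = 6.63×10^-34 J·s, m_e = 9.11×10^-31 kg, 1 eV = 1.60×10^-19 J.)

For an infinite well E_n = n²h²/(8m_eL²), so E_1 = h²/(8m_eL²) = (6.63×10^-34)²/(8·9.11×10^-31·(3.51×10^-9 m)²) = 4.896×10^-21 J.
Then E_2 = 2²·E_1 = 4·4.896×10^-21 J = 1.958×10^-20 J.
Converting, E_2 = 1.958×10^-20 J / (1.60×10^-19 J/eV) = 0.122 eV.

E_2 = 0.122 eV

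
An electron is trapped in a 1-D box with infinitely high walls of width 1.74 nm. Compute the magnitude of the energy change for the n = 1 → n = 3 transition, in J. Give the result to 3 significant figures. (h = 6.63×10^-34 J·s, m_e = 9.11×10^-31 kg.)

|ΔE| = 1.59×10^-19 J

E_1 = h²/(8m_eL²) = 1.992×10^-20 J.
|ΔE| = |1² − 3²|·E_1 = 8·1.992×10^-20 J = 1.59×10^-19 J.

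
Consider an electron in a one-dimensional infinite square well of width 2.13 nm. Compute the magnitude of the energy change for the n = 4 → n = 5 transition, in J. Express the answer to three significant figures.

|ΔE| = 1.20×10^-19 J

E_1 = h²/(8m_eL²) = 1.328×10^-20 J.
|ΔE| = |4² − 5²|·E_1 = 9·1.328×10^-20 J = 1.20×10^-19 J.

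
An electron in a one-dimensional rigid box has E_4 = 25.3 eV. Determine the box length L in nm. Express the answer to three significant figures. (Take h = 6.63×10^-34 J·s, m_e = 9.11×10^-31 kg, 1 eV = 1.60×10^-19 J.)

L = 0.488 nm

From E_n = n²h²/(8m_eL²), L = n·h/√(8m_eE_n).
E_4 = 25.3 eV = 4.048×10^-18 J, so L = 4·6.63×10^-34/√(8·9.11×10^-31·4.048×10^-18) = 4.88×10^-10 m = 0.488 nm.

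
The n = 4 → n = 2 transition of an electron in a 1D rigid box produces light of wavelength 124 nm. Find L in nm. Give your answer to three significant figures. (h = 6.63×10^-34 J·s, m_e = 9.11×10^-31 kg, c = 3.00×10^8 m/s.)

L = 0.672 nm

The photon carries ΔE = hc/λ = 6.63×10^-34·3.00×10^8/1.24×10^-7 m = 1.604×10^-18 J.
Since ΔE = (4² − 2²)E_1, E_1 = 1.337×10^-19 J, and L = h/√(8m_eE_1) = 6.72×10^-10 m = 0.672 nm.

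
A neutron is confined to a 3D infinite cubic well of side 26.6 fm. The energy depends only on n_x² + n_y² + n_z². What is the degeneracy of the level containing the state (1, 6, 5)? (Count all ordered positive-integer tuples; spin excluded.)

The level has n_x² + n_y² + n_z² = 62. The ordered positive-integer solutions are (1, 5, 6), (1, 6, 5), (2, 3, 7), (2, 7, 3), (3, 2, 7), (3, 7, 2), (5, 1, 6), (5, 6, 1), (6, 1, 5), (6, 5, 1), (7, 2, 3), (7, 3, 2).
That gives 12 states.

degeneracy = 12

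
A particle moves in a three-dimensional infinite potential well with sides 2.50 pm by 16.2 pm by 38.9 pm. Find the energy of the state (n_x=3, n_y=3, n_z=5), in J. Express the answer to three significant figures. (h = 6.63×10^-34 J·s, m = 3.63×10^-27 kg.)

For a 3D rectangular well E = (h²/8m)·Σ n_i²/L_i² = (6.63×10^-34)²/(8·3.63×10^-27) · [3²/(2.50 pm)² + 3²/(16.2 pm)² + 5²/(38.9 pm)²].
Evaluating gives E = 2.26×10^-17 J.

E = 2.26×10^-17 J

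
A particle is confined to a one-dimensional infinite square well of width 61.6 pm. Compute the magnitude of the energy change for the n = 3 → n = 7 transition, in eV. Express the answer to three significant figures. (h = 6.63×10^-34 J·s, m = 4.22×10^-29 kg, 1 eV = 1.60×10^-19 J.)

|ΔE| = 85.8 eV

E_1 = h²/(8mL²) = 3.431×10^-19 J.
|ΔE| = |3² − 7²|·E_1 = 40·3.431×10^-19 J = 1.372×10^-17 J = 85.8 eV.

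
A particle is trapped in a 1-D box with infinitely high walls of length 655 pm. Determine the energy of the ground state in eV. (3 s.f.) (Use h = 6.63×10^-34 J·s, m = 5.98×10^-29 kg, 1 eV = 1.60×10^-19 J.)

For an infinite well E_n = n²h²/(8mL²), so E_1 = h²/(8mL²) = (6.63×10^-34)²/(8·5.98×10^-29·(6.55×10^-10 m)²) = 2.142×10^-21 J.
Converting, E_1 = 2.142×10^-21 J / (1.60×10^-19 J/eV) = 0.0134 eV.

E_1 = 0.0134 eV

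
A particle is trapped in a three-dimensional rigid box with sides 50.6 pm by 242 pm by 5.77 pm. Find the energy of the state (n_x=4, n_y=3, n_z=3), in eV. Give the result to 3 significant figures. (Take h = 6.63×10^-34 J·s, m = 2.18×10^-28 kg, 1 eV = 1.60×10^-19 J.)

For a 3D rectangular well E = (h²/8m)·Σ n_i²/L_i² = (6.63×10^-34)²/(8·2.18×10^-28) · [4²/(50.6 pm)² + 3²/(242 pm)² + 3²/(5.77 pm)²].
Evaluating gives E = 6.975×10^-17 J = 436 eV.

E = 436 eV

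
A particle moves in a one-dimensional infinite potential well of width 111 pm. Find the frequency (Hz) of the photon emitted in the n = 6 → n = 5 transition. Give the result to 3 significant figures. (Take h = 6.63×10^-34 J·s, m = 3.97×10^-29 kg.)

f = 1.86×10^15 Hz

E_1 = h²/(8mL²) = 1.123×10^-19 J and ΔE = (6² − 5²)E_1 = 1.235×10^-18 J.
f = ΔE/h = 1.235×10^-18/6.63×10^-34 = 1.86×10^15 Hz.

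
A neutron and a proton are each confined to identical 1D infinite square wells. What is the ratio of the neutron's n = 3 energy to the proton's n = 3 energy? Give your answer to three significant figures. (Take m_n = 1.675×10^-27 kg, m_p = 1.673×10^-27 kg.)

0.999

E_n ∝ 1/m at fixed n and L, so the ratio is m_p/m_n = 1.673×10^-27/1.675×10^-27 = 0.999.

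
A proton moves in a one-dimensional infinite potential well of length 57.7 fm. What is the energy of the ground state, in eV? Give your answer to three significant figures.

E_1 = 6.15×10^4 eV

For an infinite well E_n = n²h²/(8m_pL²), so E_1 = h²/(8m_pL²) = (6.626×10^-34)²/(8·1.673×10^-27·(5.77×10^-14 m)²) = 9.853×10^-15 J.
Converting, E_1 = 9.853×10^-15 J / (1.602×10^-19 J/eV) = 6.15×10^4 eV.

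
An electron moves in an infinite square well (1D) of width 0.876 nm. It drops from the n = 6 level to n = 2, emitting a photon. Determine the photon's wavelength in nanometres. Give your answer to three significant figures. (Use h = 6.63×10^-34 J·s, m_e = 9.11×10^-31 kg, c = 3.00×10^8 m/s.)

λ = 79.1 nm

E_1 = h²/(8m_eL²) = 7.860×10^-20 J, so ΔE = (6² − 2²)E_1 = 2.515×10^-18 J.
λ = hc/ΔE = (6.63×10^-34·3.00×10^8)/2.515×10^-18 = 7.91×10^-8 m = 79.1 nm.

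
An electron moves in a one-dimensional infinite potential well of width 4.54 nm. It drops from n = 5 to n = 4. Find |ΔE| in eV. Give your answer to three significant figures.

|ΔE| = 0.164 eV

E_1 = h²/(8m_eL²) = 2.923×10^-21 J.
|ΔE| = |5² − 4²|·E_1 = 9·2.923×10^-21 J = 2.631×10^-20 J = 0.164 eV.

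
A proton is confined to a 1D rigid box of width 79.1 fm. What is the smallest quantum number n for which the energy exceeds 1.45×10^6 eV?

n = 7

E_1 = h²/(8m_pL²) = 5.243×10^-15 J = 3.273×10^4 eV.
Need n² > 1.45×10^6/3.273×10^4 = 44.30, i.e. n > 6.656.
The smallest integer satisfying this is n = 7.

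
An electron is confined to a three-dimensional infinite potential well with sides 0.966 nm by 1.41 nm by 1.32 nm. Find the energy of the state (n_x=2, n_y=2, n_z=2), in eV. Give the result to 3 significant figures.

E = 3.23 eV

For a 3D rectangular well E = (h²/8m_e)·Σ n_i²/L_i² = (6.626×10^-34)²/(8·9.109×10^-31) · [2²/(0.966 nm)² + 2²/(1.41 nm)² + 2²/(1.32 nm)²].
Evaluating gives E = 5.178×10^-19 J = 3.23 eV.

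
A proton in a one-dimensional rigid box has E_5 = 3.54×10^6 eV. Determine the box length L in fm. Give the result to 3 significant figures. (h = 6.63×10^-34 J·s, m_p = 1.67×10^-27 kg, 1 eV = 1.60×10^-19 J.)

L = 38.1 fm

From E_n = n²h²/(8m_pL²), L = n·h/√(8m_pE_n).
E_5 = 3.54×10^6 eV = 5.664×10^-13 J, so L = 5·6.63×10^-34/√(8·1.67×10^-27·5.664×10^-13) = 3.81×10^-14 m = 38.1 fm.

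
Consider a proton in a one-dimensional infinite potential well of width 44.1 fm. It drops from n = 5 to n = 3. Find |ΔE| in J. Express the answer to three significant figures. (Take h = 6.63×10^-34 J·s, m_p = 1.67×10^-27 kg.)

E_1 = h²/(8m_pL²) = 1.692×10^-14 J.
|ΔE| = |5² − 3²|·E_1 = 16·1.692×10^-14 J = 2.71×10^-13 J.

|ΔE| = 2.71×10^-13 J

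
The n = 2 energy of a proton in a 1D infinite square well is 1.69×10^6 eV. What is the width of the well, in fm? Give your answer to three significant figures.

From E_n = n²h²/(8m_pL²), L = n·h/√(8m_pE_n).
E_2 = 1.69×10^6 eV = 2.707×10^-13 J, so L = 2·6.626×10^-34/√(8·1.673×10^-27·2.707×10^-13) = 2.20×10^-14 m = 22.0 fm.

L = 22.0 fm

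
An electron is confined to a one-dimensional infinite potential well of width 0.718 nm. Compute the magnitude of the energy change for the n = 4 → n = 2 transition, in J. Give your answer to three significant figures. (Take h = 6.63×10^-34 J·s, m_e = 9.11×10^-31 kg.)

|ΔE| = 1.40×10^-18 J

E_1 = h²/(8m_eL²) = 1.170×10^-19 J.
|ΔE| = |4² − 2²|·E_1 = 12·1.170×10^-19 J = 1.40×10^-18 J.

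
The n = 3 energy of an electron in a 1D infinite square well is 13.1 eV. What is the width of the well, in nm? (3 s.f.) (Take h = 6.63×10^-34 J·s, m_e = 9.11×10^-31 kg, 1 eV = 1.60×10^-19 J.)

L = 0.509 nm

From E_n = n²h²/(8m_eL²), L = n·h/√(8m_eE_n).
E_3 = 13.1 eV = 2.096×10^-18 J, so L = 3·6.63×10^-34/√(8·9.11×10^-31·2.096×10^-18) = 5.09×10^-10 m = 0.509 nm.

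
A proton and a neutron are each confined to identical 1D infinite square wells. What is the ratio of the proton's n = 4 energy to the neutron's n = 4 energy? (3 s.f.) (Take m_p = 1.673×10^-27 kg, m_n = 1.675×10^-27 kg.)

E_n ∝ 1/m at fixed n and L, so the ratio is m_n/m_p = 1.675×10^-27/1.673×10^-27 = 1.00.

1.00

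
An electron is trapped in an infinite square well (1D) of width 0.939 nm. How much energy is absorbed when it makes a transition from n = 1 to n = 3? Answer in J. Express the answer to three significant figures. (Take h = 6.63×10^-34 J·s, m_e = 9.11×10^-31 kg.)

|ΔE| = 5.47×10^-19 J

E_1 = h²/(8m_eL²) = 6.840×10^-20 J.
|ΔE| = |1² − 3²|·E_1 = 8·6.840×10^-20 J = 5.47×10^-19 J.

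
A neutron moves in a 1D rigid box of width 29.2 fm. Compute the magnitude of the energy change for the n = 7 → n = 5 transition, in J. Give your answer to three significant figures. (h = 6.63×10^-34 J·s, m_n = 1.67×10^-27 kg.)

E_1 = h²/(8m_nL²) = 3.859×10^-14 J.
|ΔE| = |7² − 5²|·E_1 = 24·3.859×10^-14 J = 9.26×10^-13 J.

|ΔE| = 9.26×10^-13 J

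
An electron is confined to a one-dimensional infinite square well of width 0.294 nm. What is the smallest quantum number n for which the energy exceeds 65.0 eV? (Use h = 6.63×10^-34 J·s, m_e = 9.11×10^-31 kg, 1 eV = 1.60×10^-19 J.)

E_1 = h²/(8m_eL²) = 6.978×10^-19 J = 4.361 eV.
Need n² > 65.0/4.361 = 14.90, i.e. n > 3.860.
The smallest integer satisfying this is n = 4.

n = 4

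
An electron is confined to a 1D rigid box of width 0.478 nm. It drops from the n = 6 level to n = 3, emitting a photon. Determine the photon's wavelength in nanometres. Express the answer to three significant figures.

λ = 27.9 nm

E_1 = h²/(8m_eL²) = 2.637×10^-19 J, so ΔE = (6² − 3²)E_1 = 7.120×10^-18 J.
λ = hc/ΔE = (6.626×10^-34·2.998×10^8)/7.120×10^-18 = 2.79×10^-8 m = 27.9 nm.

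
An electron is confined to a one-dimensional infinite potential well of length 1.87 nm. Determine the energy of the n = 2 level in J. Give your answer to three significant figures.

E_2 = 6.89×10^-20 J

For an infinite well E_n = n²h²/(8m_eL²), so E_1 = h²/(8m_eL²) = (6.626×10^-34)²/(8·9.109×10^-31·(1.87×10^-9 m)²) = 1.723×10^-20 J.
Then E_2 = 2²·E_1 = 4·1.723×10^-20 J = 6.89×10^-20 J.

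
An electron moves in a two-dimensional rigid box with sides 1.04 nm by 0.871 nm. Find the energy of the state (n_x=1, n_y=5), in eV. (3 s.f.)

E = 12.7 eV

For a 2D rectangular well E = (h²/8m_e)·Σ n_i²/L_i² = (6.626×10^-34)²/(8·9.109×10^-31) · [1²/(1.04 nm)² + 5²/(0.871 nm)²].
Evaluating gives E = 2.041×10^-18 J = 12.7 eV.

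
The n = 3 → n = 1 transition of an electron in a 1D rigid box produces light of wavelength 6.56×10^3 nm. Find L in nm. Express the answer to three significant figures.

L = 3.99 nm

The photon carries ΔE = hc/λ = 6.626×10^-34·2.998×10^8/6.56×10^-6 m = 3.028×10^-20 J.
Since ΔE = (3² − 1²)E_1, E_1 = 3.785×10^-21 J, and L = h/√(8m_eE_1) = 3.99×10^-9 m = 3.99 nm.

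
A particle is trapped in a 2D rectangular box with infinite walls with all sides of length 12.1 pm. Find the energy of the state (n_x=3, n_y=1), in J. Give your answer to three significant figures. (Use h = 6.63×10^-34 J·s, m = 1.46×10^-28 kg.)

For a 2D rectangular well E = (h²/8m)·Σ n_i²/L_i² = (6.63×10^-34)²/(8·1.46×10^-28) · [3²/(12.1 pm)² + 1²/(12.1 pm)²].
Evaluating gives E = 2.57×10^-17 J.

E = 2.57×10^-17 J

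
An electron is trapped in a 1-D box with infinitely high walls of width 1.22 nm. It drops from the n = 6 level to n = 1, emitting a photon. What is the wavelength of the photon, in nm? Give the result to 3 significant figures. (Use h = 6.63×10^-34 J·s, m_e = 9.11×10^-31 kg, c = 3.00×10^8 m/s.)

λ = 140 nm

E_1 = h²/(8m_eL²) = 4.052×10^-20 J, so ΔE = (6² − 1²)E_1 = 1.418×10^-18 J.
λ = hc/ΔE = (6.63×10^-34·3.00×10^8)/1.418×10^-18 = 1.40×10^-7 m = 140 nm.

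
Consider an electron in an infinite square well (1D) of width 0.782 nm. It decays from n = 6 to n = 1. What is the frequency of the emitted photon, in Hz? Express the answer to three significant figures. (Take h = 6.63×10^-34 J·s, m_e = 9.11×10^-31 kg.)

E_1 = h²/(8m_eL²) = 9.863×10^-20 J and ΔE = (6² − 1²)E_1 = 3.452×10^-18 J.
f = ΔE/h = 3.452×10^-18/6.63×10^-34 = 5.21×10^15 Hz.

f = 5.21×10^15 Hz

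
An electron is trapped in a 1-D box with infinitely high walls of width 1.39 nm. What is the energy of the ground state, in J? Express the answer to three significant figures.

For an infinite well E_n = n²h²/(8m_eL²), so E_1 = h²/(8m_eL²) = (6.626×10^-34)²/(8·9.109×10^-31·(1.39×10^-9 m)²) = 3.118×10^-20 J.

E_1 = 3.12×10^-20 J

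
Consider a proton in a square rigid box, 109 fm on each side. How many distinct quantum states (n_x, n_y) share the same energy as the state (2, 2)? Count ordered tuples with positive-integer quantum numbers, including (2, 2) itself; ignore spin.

The level has n_x² + n_y² = 8. The ordered positive-integer solutions are (2, 2).
That gives 1 state.

degeneracy = 1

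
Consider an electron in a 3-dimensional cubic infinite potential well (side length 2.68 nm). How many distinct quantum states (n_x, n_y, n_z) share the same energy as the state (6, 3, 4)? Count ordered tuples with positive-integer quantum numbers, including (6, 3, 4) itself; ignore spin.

The level has n_x² + n_y² + n_z² = 61. The ordered positive-integer solutions are (3, 4, 6), (3, 6, 4), (4, 3, 6), (4, 6, 3), (6, 3, 4), (6, 4, 3).
That gives 6 states.

degeneracy = 6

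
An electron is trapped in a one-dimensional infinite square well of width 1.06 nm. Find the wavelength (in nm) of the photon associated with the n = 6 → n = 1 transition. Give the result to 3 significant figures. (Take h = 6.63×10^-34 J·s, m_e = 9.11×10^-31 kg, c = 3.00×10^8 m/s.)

λ = 106 nm

E_1 = h²/(8m_eL²) = 5.368×10^-20 J, so ΔE = (6² − 1²)E_1 = 1.879×10^-18 J.
λ = hc/ΔE = (6.63×10^-34·3.00×10^8)/1.879×10^-18 = 1.06×10^-7 m = 106 nm.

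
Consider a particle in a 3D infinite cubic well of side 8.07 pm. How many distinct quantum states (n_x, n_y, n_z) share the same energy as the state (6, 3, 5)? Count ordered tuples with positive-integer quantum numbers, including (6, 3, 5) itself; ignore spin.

The level has n_x² + n_y² + n_z² = 70. The ordered positive-integer solutions are (3, 5, 6), (3, 6, 5), (5, 3, 6), (5, 6, 3), (6, 3, 5), (6, 5, 3).
That gives 6 states.

degeneracy = 6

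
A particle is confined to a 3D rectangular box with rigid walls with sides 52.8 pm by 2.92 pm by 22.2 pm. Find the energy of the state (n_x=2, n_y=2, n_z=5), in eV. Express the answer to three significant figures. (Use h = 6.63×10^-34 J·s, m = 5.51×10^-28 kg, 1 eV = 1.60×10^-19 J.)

E = 325 eV

For a 3D rectangular well E = (h²/8m)·Σ n_i²/L_i² = (6.63×10^-34)²/(8·5.51×10^-28) · [2²/(52.8 pm)² + 2²/(2.92 pm)² + 5²/(22.2 pm)²].
Evaluating gives E = 5.198×10^-17 J = 325 eV.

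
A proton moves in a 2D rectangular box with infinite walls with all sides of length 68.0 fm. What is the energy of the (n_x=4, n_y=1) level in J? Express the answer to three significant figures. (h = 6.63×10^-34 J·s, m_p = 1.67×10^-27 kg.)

E = 1.21×10^-13 J

For a 2D rectangular well E = (h²/8m_p)·Σ n_i²/L_i² = (6.63×10^-34)²/(8·1.67×10^-27) · [4²/(68.0 fm)² + 1²/(68.0 fm)²].
Evaluating gives E = 1.21×10^-13 J.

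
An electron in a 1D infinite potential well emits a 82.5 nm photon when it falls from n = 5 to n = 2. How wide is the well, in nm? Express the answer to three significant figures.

The photon carries ΔE = hc/λ = 6.626×10^-34·2.998×10^8/8.25×10^-8 m = 2.408×10^-18 J.
Since ΔE = (5² − 2²)E_1, E_1 = 1.147×10^-19 J, and L = h/√(8m_eE_1) = 7.25×10^-10 m = 0.725 nm.

L = 0.725 nm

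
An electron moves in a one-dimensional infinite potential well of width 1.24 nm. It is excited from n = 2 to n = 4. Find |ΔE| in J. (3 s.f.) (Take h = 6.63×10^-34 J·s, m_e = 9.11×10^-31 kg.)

E_1 = h²/(8m_eL²) = 3.923×10^-20 J.
|ΔE| = |2² − 4²|·E_1 = 12·3.923×10^-20 J = 4.71×10^-19 J.

|ΔE| = 4.71×10^-19 J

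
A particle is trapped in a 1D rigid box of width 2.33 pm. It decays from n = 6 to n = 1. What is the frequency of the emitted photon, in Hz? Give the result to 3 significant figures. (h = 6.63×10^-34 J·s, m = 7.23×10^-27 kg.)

E_1 = h²/(8mL²) = 1.400×10^-18 J and ΔE = (6² − 1²)E_1 = 4.900×10^-17 J.
f = ΔE/h = 4.900×10^-17/6.63×10^-34 = 7.39×10^16 Hz.

f = 7.39×10^16 Hz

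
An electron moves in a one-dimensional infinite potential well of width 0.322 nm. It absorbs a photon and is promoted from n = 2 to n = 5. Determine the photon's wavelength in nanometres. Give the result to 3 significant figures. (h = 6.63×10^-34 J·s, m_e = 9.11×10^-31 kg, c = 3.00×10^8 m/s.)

E_1 = h²/(8m_eL²) = 5.817×10^-19 J, so ΔE = (5² − 2²)E_1 = 1.222×10^-17 J.
λ = hc/ΔE = (6.63×10^-34·3.00×10^8)/1.222×10^-17 = 1.63×10^-8 m = 16.3 nm.

λ = 16.3 nm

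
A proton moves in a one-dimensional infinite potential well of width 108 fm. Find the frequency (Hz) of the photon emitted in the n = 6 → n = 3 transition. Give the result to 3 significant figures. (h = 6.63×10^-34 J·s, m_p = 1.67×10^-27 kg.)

E_1 = h²/(8m_pL²) = 2.821×10^-15 J and ΔE = (6² − 3²)E_1 = 7.617×10^-14 J.
f = ΔE/h = 7.617×10^-14/6.63×10^-34 = 1.15×10^20 Hz.

f = 1.15×10^20 Hz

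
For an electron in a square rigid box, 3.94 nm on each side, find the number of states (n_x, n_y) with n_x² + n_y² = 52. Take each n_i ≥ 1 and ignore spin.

degeneracy = 2

The level has n_x² + n_y² = 52. The ordered positive-integer solutions are (4, 6), (6, 4).
That gives 2 states.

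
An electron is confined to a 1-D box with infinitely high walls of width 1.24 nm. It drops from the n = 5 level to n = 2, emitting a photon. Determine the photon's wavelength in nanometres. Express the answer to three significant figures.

λ = 241 nm

E_1 = h²/(8m_eL²) = 3.918×10^-20 J, so ΔE = (5² − 2²)E_1 = 8.228×10^-19 J.
λ = hc/ΔE = (6.626×10^-34·2.998×10^8)/8.228×10^-19 = 2.41×10^-7 m = 241 nm.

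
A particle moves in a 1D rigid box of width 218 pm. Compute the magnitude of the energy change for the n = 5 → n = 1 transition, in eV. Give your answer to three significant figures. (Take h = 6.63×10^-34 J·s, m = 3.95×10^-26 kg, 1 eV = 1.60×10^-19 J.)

E_1 = h²/(8mL²) = 2.927×10^-23 J.
|ΔE| = |5² − 1²|·E_1 = 24·2.927×10^-23 J = 7.025×10^-22 J = 0.00439 eV.

|ΔE| = 0.00439 eV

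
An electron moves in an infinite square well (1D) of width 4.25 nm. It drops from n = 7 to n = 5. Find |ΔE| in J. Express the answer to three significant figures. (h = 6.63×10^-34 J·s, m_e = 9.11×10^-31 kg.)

|ΔE| = 8.01×10^-20 J

E_1 = h²/(8m_eL²) = 3.339×10^-21 J.
|ΔE| = |7² − 5²|·E_1 = 24·3.339×10^-21 J = 8.01×10^-20 J.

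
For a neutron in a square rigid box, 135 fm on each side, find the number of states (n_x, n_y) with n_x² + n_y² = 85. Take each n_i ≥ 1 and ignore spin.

degeneracy = 4

The level has n_x² + n_y² = 85. The ordered positive-integer solutions are (2, 9), (6, 7), (7, 6), (9, 2).
That gives 4 states.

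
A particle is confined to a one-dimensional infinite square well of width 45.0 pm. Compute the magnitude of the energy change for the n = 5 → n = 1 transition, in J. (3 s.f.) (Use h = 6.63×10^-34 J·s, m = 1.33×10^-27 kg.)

E_1 = h²/(8mL²) = 2.040×10^-20 J.
|ΔE| = |5² − 1²|·E_1 = 24·2.040×10^-20 J = 4.90×10^-19 J.

|ΔE| = 4.90×10^-19 J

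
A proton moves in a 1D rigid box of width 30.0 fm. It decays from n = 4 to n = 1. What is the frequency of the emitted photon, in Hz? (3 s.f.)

E_1 = h²/(8m_pL²) = 3.645×10^-14 J and ΔE = (4² − 1²)E_1 = 5.467×10^-13 J.
f = ΔE/h = 5.467×10^-13/6.626×10^-34 = 8.25×10^20 Hz.

f = 8.25×10^20 Hz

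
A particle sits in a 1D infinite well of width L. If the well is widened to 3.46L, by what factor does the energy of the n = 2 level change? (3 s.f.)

0.0835

E_n ∝ 1/L², so the energy scales by 1/3.46² = 0.0835.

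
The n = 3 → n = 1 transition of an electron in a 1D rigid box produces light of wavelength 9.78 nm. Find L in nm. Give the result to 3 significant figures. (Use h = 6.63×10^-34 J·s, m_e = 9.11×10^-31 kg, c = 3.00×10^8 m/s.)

L = 0.154 nm

The photon carries ΔE = hc/λ = 6.63×10^-34·3.00×10^8/9.78×10^-9 m = 2.034×10^-17 J.
Since ΔE = (3² − 1²)E_1, E_1 = 2.543×10^-18 J, and L = h/√(8m_eE_1) = 1.54×10^-10 m = 0.154 nm.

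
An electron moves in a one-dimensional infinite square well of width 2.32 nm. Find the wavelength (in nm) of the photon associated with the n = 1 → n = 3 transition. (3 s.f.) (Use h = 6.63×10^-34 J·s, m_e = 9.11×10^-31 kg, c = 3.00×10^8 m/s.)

λ = 2.22×10^3 nm

E_1 = h²/(8m_eL²) = 1.121×10^-20 J, so ΔE = (3² − 1²)E_1 = 8.968×10^-20 J.
λ = hc/ΔE = (6.63×10^-34·3.00×10^8)/8.968×10^-20 = 2.22×10^-6 m = 2.22×10^3 nm.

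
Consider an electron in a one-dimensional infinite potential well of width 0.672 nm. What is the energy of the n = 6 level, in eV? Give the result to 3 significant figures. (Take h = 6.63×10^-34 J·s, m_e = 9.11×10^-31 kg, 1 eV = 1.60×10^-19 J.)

For an infinite well E_n = n²h²/(8m_eL²), so E_1 = h²/(8m_eL²) = (6.63×10^-34)²/(8·9.11×10^-31·(6.72×10^-10 m)²) = 1.336×10^-19 J.
Then E_6 = 6²·E_1 = 36·1.336×10^-19 J = 4.810×10^-18 J.
Converting, E_6 = 4.810×10^-18 J / (1.60×10^-19 J/eV) = 30.1 eV.

E_6 = 30.1 eV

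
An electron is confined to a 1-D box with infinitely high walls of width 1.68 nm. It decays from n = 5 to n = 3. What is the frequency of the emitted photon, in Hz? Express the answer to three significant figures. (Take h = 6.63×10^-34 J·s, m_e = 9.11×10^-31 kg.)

f = 5.16×10^14 Hz

E_1 = h²/(8m_eL²) = 2.137×10^-20 J and ΔE = (5² − 3²)E_1 = 3.419×10^-19 J.
f = ΔE/h = 3.419×10^-19/6.63×10^-34 = 5.16×10^14 Hz.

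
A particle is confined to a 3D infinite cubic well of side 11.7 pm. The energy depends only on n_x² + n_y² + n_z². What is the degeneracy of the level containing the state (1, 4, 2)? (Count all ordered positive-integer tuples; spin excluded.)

The level has n_x² + n_y² + n_z² = 21. The ordered positive-integer solutions are (1, 2, 4), (1, 4, 2), (2, 1, 4), (2, 4, 1), (4, 1, 2), (4, 2, 1).
That gives 6 states.

degeneracy = 6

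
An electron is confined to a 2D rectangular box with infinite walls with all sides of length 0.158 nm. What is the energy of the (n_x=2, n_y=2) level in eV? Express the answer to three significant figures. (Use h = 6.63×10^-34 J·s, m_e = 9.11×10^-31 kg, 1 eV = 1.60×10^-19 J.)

For a 2D rectangular well E = (h²/8m_e)·Σ n_i²/L_i² = (6.63×10^-34)²/(8·9.11×10^-31) · [2²/(0.158 nm)² + 2²/(0.158 nm)²].
Evaluating gives E = 1.933×10^-17 J = 121 eV.

E = 121 eV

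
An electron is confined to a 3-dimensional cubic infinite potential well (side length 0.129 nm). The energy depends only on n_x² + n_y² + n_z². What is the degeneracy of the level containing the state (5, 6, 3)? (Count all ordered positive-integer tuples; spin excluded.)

The level has n_x² + n_y² + n_z² = 70. The ordered positive-integer solutions are (3, 5, 6), (3, 6, 5), (5, 3, 6), (5, 6, 3), (6, 3, 5), (6, 5, 3).
That gives 6 states.

degeneracy = 6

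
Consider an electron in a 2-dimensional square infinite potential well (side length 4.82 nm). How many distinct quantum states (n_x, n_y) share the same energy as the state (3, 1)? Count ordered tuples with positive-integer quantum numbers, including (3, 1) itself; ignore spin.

The level has n_x² + n_y² = 10. The ordered positive-integer solutions are (1, 3), (3, 1).
That gives 2 states.

degeneracy = 2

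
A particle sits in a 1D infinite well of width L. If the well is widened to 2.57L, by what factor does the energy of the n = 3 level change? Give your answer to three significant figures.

0.151

E_n ∝ 1/L², so the energy scales by 1/2.57² = 0.151.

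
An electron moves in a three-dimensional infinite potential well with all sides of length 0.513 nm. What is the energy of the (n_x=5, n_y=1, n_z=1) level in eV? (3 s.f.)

For a 3D rectangular well E = (h²/8m_e)·Σ n_i²/L_i² = (6.626×10^-34)²/(8·9.109×10^-31) · [5²/(0.513 nm)² + 1²/(0.513 nm)² + 1²/(0.513 nm)²].
Evaluating gives E = 6.181×10^-18 J = 38.6 eV.

E = 38.6 eV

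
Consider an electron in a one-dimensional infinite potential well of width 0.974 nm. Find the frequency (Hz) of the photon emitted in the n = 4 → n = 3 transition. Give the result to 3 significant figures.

E_1 = h²/(8m_eL²) = 6.351×10^-20 J and ΔE = (4² − 3²)E_1 = 4.446×10^-19 J.
f = ΔE/h = 4.446×10^-19/6.626×10^-34 = 6.71×10^14 Hz.

f = 6.71×10^14 Hz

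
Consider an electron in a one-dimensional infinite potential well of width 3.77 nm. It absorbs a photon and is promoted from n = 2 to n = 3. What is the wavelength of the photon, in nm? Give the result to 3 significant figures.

E_1 = h²/(8m_eL²) = 4.239×10^-21 J, so ΔE = (3² − 2²)E_1 = 2.119×10^-20 J.
λ = hc/ΔE = (6.626×10^-34·2.998×10^8)/2.119×10^-20 = 9.37×10^-6 m = 9.37×10^3 nm.

λ = 9.37×10^3 nm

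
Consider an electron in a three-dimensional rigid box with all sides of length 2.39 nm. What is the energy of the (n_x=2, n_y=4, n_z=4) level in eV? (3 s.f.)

For a 3D rectangular well E = (h²/8m_e)·Σ n_i²/L_i² = (6.626×10^-34)²/(8·9.109×10^-31) · [2²/(2.39 nm)² + 4²/(2.39 nm)² + 4²/(2.39 nm)²].
Evaluating gives E = 3.797×10^-19 J = 2.37 eV.

E = 2.37 eV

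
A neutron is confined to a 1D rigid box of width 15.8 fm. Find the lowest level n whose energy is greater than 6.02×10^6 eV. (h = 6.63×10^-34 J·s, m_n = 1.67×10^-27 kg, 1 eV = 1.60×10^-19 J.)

n = 3

E_1 = h²/(8m_nL²) = 1.318×10^-13 J = 8.238×10^5 eV.
Need n² > 6.02×10^6/8.238×10^5 = 7.308, i.e. n > 2.703.
The smallest integer satisfying this is n = 3.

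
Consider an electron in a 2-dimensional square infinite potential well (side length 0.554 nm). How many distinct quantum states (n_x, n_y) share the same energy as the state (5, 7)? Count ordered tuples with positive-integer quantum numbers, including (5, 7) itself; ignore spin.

degeneracy = 2

The level has n_x² + n_y² = 74. The ordered positive-integer solutions are (5, 7), (7, 5).
That gives 2 states.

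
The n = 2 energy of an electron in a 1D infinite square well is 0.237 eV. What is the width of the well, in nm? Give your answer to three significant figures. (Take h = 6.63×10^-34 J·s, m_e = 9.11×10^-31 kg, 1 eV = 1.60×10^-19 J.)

From E_n = n²h²/(8m_eL²), L = n·h/√(8m_eE_n).
E_2 = 0.237 eV = 3.792×10^-20 J, so L = 2·6.63×10^-34/√(8·9.11×10^-31·3.792×10^-20) = 2.52×10^-9 m = 2.52 nm.

L = 2.52 nm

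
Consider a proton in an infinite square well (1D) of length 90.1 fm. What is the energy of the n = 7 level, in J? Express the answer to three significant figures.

For an infinite well E_n = n²h²/(8m_pL²), so E_1 = h²/(8m_pL²) = (6.626×10^-34)²/(8·1.673×10^-27·(9.01×10^-14 m)²) = 4.041×10^-15 J.
Then E_7 = 7²·E_1 = 49·4.041×10^-15 J = 1.98×10^-13 J.

E_7 = 1.98×10^-13 J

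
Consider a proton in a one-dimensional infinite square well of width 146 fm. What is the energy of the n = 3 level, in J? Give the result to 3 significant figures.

For an infinite well E_n = n²h²/(8m_pL²), so E_1 = h²/(8m_pL²) = (6.626×10^-34)²/(8·1.673×10^-27·(1.46×10^-13 m)²) = 1.539×10^-15 J.
Then E_3 = 3²·E_1 = 9·1.539×10^-15 J = 1.39×10^-14 J.

E_3 = 1.39×10^-14 J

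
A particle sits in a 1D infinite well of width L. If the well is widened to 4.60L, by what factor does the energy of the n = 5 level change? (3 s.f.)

0.0473

E_n ∝ 1/L², so the energy scales by 1/4.60² = 0.0473.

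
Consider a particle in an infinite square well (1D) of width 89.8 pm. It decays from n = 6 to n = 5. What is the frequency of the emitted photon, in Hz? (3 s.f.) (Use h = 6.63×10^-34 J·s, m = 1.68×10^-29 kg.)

E_1 = h²/(8mL²) = 4.056×10^-19 J and ΔE = (6² − 5²)E_1 = 4.462×10^-18 J.
f = ΔE/h = 4.462×10^-18/6.63×10^-34 = 6.73×10^15 Hz.

f = 6.73×10^15 Hz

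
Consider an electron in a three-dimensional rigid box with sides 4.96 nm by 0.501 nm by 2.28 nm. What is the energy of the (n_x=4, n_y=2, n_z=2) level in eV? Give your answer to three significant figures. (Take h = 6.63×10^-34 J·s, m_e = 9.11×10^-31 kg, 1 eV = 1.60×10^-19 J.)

E = 6.54 eV

For a 3D rectangular well E = (h²/8m_e)·Σ n_i²/L_i² = (6.63×10^-34)²/(8·9.11×10^-31) · [4²/(4.96 nm)² + 2²/(0.501 nm)² + 2²/(2.28 nm)²].
Evaluating gives E = 1.047×10^-18 J = 6.54 eV.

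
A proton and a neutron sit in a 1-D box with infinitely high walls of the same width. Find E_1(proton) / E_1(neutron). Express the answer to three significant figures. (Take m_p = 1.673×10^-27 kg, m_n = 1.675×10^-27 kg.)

E_n ∝ 1/m at fixed n and L, so the ratio is m_n/m_p = 1.675×10^-27/1.673×10^-27 = 1.00.

1.00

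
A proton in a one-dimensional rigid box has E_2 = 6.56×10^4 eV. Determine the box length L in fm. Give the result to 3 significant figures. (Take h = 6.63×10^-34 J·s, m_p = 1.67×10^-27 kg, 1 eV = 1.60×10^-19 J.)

From E_n = n²h²/(8m_pL²), L = n·h/√(8m_pE_n).
E_2 = 6.56×10^4 eV = 1.050×10^-14 J, so L = 2·6.63×10^-34/√(8·1.67×10^-27·1.050×10^-14) = 1.12×10^-13 m = 112 fm.

L = 112 fm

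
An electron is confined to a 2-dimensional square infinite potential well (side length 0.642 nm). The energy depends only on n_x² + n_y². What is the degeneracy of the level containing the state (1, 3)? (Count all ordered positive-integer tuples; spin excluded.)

degeneracy = 2

The level has n_x² + n_y² = 10. The ordered positive-integer solutions are (1, 3), (3, 1).
That gives 2 states.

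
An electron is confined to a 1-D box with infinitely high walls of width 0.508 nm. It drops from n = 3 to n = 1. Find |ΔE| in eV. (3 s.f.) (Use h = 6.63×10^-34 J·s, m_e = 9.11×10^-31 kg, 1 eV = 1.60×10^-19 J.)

E_1 = h²/(8m_eL²) = 2.337×10^-19 J.
|ΔE| = |3² − 1²|·E_1 = 8·2.337×10^-19 J = 1.870×10^-18 J = 11.7 eV.

|ΔE| = 11.7 eV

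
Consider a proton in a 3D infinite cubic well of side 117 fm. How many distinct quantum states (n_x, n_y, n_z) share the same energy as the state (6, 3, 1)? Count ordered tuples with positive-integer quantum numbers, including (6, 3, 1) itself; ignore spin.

degeneracy = 6

The level has n_x² + n_y² + n_z² = 46. The ordered positive-integer solutions are (1, 3, 6), (1, 6, 3), (3, 1, 6), (3, 6, 1), (6, 1, 3), (6, 3, 1).
That gives 6 states.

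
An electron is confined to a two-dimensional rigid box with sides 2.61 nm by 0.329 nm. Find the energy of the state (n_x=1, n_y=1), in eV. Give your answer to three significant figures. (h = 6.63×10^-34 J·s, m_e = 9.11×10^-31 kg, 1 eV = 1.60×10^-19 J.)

E = 3.54 eV

For a 2D rectangular well E = (h²/8m_e)·Σ n_i²/L_i² = (6.63×10^-34)²/(8·9.11×10^-31) · [1²/(2.61 nm)² + 1²/(0.329 nm)²].
Evaluating gives E = 5.661×10^-19 J = 3.54 eV.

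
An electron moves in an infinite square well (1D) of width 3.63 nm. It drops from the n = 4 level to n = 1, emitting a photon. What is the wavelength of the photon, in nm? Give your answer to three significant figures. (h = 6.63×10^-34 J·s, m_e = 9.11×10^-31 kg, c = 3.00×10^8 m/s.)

E_1 = h²/(8m_eL²) = 4.577×10^-21 J, so ΔE = (4² − 1²)E_1 = 6.866×10^-20 J.
λ = hc/ΔE = (6.63×10^-34·3.00×10^8)/6.866×10^-20 = 2.90×10^-6 m = 2.90×10^3 nm.

λ = 2.90×10^3 nm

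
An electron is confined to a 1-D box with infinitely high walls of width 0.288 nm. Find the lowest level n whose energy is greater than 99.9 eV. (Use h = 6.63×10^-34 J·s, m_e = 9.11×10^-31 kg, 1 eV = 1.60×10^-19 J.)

E_1 = h²/(8m_eL²) = 7.272×10^-19 J = 4.545 eV.
Need n² > 99.9/4.545 = 21.98, i.e. n > 4.688.
The smallest integer satisfying this is n = 5.

n = 5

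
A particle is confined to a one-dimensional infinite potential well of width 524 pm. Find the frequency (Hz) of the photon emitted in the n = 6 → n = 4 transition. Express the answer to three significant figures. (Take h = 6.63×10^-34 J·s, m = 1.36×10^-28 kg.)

f = 4.44×10^13 Hz

E_1 = h²/(8mL²) = 1.471×10^-21 J and ΔE = (6² − 4²)E_1 = 2.942×10^-20 J.
f = ΔE/h = 2.942×10^-20/6.63×10^-34 = 4.44×10^13 Hz.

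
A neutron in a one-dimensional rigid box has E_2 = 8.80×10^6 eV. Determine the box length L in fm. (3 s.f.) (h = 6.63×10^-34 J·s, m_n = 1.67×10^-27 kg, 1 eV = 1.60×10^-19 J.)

L = 9.67 fm

From E_n = n²h²/(8m_nL²), L = n·h/√(8m_nE_n).
E_2 = 8.80×10^6 eV = 1.408×10^-12 J, so L = 2·6.63×10^-34/√(8·1.67×10^-27·1.408×10^-12) = 9.67×10^-15 m = 9.67 fm.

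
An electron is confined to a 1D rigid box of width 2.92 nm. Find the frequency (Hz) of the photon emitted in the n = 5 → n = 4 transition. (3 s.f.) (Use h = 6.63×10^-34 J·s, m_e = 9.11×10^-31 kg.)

f = 9.60×10^13 Hz

E_1 = h²/(8m_eL²) = 7.074×10^-21 J and ΔE = (5² − 4²)E_1 = 6.367×10^-20 J.
f = ΔE/h = 6.367×10^-20/6.63×10^-34 = 9.60×10^13 Hz.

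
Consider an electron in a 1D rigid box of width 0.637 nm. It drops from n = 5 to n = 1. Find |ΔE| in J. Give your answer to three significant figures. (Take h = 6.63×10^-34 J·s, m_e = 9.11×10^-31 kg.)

E_1 = h²/(8m_eL²) = 1.486×10^-19 J.
|ΔE| = |5² − 1²|·E_1 = 24·1.486×10^-19 J = 3.57×10^-18 J.

|ΔE| = 3.57×10^-18 J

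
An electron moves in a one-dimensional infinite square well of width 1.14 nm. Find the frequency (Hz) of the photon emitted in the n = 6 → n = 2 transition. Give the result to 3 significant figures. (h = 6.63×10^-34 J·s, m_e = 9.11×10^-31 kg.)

f = 2.24×10^15 Hz

E_1 = h²/(8m_eL²) = 4.641×10^-20 J and ΔE = (6² − 2²)E_1 = 1.485×10^-18 J.
f = ΔE/h = 1.485×10^-18/6.63×10^-34 = 2.24×10^15 Hz.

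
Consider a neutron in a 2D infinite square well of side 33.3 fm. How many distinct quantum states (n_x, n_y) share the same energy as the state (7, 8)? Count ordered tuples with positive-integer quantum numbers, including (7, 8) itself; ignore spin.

The level has n_x² + n_y² = 113. The ordered positive-integer solutions are (7, 8), (8, 7).
That gives 2 states.

degeneracy = 2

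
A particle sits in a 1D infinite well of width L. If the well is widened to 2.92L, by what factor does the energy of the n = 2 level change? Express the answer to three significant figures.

E_n ∝ 1/L², so the energy scales by 1/2.92² = 0.117.

0.117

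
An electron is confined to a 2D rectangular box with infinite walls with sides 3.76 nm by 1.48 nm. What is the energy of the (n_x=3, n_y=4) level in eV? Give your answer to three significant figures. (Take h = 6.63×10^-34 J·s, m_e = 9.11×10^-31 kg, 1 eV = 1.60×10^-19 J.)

E = 2.99 eV

For a 2D rectangular well E = (h²/8m_e)·Σ n_i²/L_i² = (6.63×10^-34)²/(8·9.11×10^-31) · [3²/(3.76 nm)² + 4²/(1.48 nm)²].
Evaluating gives E = 4.790×10^-19 J = 2.99 eV.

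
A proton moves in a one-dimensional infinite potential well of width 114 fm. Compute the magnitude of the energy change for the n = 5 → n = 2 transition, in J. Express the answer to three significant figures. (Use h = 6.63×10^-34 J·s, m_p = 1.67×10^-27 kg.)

E_1 = h²/(8m_pL²) = 2.532×10^-15 J.
|ΔE| = |5² − 2²|·E_1 = 21·2.532×10^-15 J = 5.32×10^-14 J.

|ΔE| = 5.32×10^-14 J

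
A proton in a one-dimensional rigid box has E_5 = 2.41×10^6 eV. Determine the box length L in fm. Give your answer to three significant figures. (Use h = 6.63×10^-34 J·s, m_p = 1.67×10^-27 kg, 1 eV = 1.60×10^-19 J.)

From E_n = n²h²/(8m_pL²), L = n·h/√(8m_pE_n).
E_5 = 2.41×10^6 eV = 3.856×10^-13 J, so L = 5·6.63×10^-34/√(8·1.67×10^-27·3.856×10^-13) = 4.62×10^-14 m = 46.2 fm.

L = 46.2 fm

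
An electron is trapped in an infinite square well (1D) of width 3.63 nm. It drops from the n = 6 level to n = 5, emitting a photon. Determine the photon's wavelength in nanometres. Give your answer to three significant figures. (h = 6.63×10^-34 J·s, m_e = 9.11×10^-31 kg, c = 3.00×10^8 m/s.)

λ = 3.95×10^3 nm

E_1 = h²/(8m_eL²) = 4.577×10^-21 J, so ΔE = (6² − 5²)E_1 = 5.035×10^-20 J.
λ = hc/ΔE = (6.63×10^-34·3.00×10^8)/5.035×10^-20 = 3.95×10^-6 m = 3.95×10^3 nm.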